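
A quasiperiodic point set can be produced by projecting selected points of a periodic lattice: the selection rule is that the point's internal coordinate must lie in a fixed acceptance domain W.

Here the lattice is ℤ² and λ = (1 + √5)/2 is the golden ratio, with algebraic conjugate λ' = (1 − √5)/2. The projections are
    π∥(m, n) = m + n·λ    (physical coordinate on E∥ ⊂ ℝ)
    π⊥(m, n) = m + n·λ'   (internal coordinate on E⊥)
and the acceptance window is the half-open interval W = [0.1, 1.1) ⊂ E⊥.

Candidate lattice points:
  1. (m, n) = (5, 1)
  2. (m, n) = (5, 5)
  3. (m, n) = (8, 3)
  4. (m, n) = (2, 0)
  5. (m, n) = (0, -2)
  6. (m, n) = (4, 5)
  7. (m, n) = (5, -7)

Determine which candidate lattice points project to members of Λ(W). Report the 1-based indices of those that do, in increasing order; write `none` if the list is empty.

λ' = (1−√5)/2 ≈ -0.61803.
[1] lift (5,1): star map gives 4.38197; window check 0.1 ≤ 4.38197 < 1.1 is false → out
[2] lift (5,5): star map gives 1.90983; window check 0.1 ≤ 1.90983 < 1.1 is false → out
[3] lift (8,3): star map gives 6.14590; window check 0.1 ≤ 6.14590 < 1.1 is false → out
[4] lift (2,0): star map gives 2.00000; window check 0.1 ≤ 2.00000 < 1.1 is false → out
[5] lift (0,-2): star map gives 1.23607; window check 0.1 ≤ 1.23607 < 1.1 is false → out
[6] lift (4,5): star map gives 0.90983; window check 0.1 ≤ 0.90983 < 1.1 is true → IN Λ
[7] lift (5,-7): star map gives 9.32624; window check 0.1 ≤ 9.32624 < 1.1 is false → out

6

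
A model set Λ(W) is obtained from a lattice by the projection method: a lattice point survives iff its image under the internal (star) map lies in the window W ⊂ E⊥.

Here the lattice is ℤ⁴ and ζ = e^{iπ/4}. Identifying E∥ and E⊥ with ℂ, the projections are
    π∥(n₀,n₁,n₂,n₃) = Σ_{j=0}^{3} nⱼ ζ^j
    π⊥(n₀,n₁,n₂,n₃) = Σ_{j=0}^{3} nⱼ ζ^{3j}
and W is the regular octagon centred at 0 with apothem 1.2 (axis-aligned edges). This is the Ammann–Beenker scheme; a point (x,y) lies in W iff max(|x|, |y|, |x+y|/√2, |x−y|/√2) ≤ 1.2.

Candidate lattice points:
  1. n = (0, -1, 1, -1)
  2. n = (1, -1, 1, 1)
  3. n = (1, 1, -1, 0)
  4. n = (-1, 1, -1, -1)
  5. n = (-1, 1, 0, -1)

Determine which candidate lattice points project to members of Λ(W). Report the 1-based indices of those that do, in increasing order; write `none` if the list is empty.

none

Internal map: ζ^{3j} for j=0..3 gives (1,0), (−√2/2,√2/2), (0,−1), (√2/2,√2/2).
#1 (0, -1, 1, -1): internal (0.00000, -2.41421); octagon support 2.41421 vs apothem 1.2 → ∉ W
#2 (1, -1, 1, 1): internal (2.41421, -1.00000); octagon support 2.41421 vs apothem 1.2 → ∉ W
#3 (1, 1, -1, 0): internal (0.29289, 1.70711); octagon support 1.70711 vs apothem 1.2 → ∉ W
#4 (-1, 1, -1, -1): internal (-2.41421, 1.00000); octagon support 2.41421 vs apothem 1.2 → ∉ W
#5 (-1, 1, 0, -1): internal (-2.41421, 0.00000); octagon support 2.41421 vs apothem 1.2 → ∉ W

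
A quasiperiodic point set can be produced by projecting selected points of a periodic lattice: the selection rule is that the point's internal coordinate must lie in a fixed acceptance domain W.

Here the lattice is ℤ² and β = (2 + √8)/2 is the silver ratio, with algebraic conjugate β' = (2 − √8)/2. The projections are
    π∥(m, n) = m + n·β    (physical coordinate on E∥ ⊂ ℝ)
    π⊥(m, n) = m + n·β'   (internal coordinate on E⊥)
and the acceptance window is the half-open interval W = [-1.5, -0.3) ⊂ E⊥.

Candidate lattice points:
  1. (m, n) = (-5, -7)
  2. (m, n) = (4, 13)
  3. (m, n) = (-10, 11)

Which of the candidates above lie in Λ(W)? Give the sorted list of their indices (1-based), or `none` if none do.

β' = (2−√8)/2 ≈ -0.41421.
[1] lift (-5,-7): star map gives -2.10051; window check -1.5 ≤ -2.10051 < -0.3 is false → out
[2] lift (4,13): star map gives -1.38478; window check -1.5 ≤ -1.38478 < -0.3 is true → IN Λ
[3] lift (-10,11): star map gives -14.55635; window check -1.5 ≤ -14.55635 < -0.3 is false → out

2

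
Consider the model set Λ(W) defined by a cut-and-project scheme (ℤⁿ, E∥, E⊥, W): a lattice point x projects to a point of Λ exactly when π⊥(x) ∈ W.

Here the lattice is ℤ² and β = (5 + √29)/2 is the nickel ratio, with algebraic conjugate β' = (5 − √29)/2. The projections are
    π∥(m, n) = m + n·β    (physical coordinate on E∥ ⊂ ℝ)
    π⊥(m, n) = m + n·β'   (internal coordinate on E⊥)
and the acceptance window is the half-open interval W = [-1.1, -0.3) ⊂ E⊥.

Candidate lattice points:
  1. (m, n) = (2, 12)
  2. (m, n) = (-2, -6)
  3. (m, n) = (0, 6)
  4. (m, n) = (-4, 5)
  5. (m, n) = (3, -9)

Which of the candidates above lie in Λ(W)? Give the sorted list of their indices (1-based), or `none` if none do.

1, 2

Numerically β ≈ 5.19258 and β' = −1/β ≈ -0.19258.
[1] lift (2,12): star map gives -0.31099; window check -1.1 ≤ -0.31099 < -0.3 is true → IN Λ
[2] lift (-2,-6): star map gives -0.84451; window check -1.1 ≤ -0.84451 < -0.3 is true → IN Λ
[3] lift (0,6): star map gives -1.15549; window check -1.1 ≤ -1.15549 < -0.3 is false → out
[4] lift (-4,5): star map gives -4.96291; window check -1.1 ≤ -4.96291 < -0.3 is false → out
[5] lift (3,-9): star map gives 4.73324; window check -1.1 ≤ 4.73324 < -0.3 is false → out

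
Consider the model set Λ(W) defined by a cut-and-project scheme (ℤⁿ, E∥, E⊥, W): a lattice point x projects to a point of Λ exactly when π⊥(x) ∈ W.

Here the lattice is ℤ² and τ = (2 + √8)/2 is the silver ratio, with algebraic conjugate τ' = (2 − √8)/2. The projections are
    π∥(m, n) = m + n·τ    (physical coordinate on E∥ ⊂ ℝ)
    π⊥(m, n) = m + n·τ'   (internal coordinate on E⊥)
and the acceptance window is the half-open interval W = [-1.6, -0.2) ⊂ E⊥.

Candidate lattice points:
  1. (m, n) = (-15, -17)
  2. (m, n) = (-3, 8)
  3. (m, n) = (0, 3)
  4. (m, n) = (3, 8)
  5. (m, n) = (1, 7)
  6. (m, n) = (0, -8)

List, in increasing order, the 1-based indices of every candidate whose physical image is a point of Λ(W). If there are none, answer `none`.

Compute τ' = (2−√8)/2 = -0.4142, so π⊥(m,n) = m -0.4142·n.
#1 (-15,-17): internal coord -15 + (-17)·τ' = -7.9584; -7.9584 ∉ [-1.6, -0.2) → out
#2 (-3,8): internal coord -3 + (8)·τ' = -6.3137; -6.3137 ∉ [-1.6, -0.2) → out
#3 (0,3): internal coord 0 + (3)·τ' = -1.2426; -1.2426 ∈ [-1.6, -0.2) → IN Λ
#4 (3,8): internal coord 3 + (8)·τ' = -0.3137; -0.3137 ∈ [-1.6, -0.2) → IN Λ
#5 (1,7): internal coord 1 + (7)·τ' = -1.8995; -1.8995 ∉ [-1.6, -0.2) → out
#6 (0,-8): internal coord 0 + (-8)·τ' = +3.3137; +3.3137 ∉ [-1.6, -0.2) → out

3, 4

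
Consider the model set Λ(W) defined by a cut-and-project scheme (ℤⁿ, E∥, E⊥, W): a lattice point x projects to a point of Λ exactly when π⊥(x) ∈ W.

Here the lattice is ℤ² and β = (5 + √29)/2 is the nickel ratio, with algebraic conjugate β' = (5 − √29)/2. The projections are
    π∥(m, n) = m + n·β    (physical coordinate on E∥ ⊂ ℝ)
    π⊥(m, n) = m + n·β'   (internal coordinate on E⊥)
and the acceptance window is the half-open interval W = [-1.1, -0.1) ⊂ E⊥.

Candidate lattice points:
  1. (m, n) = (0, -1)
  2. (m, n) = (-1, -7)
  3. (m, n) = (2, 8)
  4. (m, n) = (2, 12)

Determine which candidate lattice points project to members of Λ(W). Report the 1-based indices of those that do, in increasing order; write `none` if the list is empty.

Compute β' = (5−√29)/2 = -0.1926, so π⊥(m,n) = m -0.1926·n.
candidate 1: (m,n)=(0,-1) → π∥ = 0-1·β ≈ -5.1926, π⊥ = 0-1·β' ≈ 0.1926 ∉ [-1.1, -0.1) ⇒ out
candidate 2: (m,n)=(-1,-7) → π∥ = -1-7·β ≈ -37.3481, π⊥ = -1-7·β' ≈ 0.3481 ∉ [-1.1, -0.1) ⇒ out
candidate 3: (m,n)=(2,8) → π∥ = 2+8·β ≈ 43.5407, π⊥ = 2+8·β' ≈ 0.4593 ∉ [-1.1, -0.1) ⇒ out
candidate 4: (m,n)=(2,12) → π∥ = 2+12·β ≈ 64.3110, π⊥ = 2+12·β' ≈ -0.3110 ∈ [-1.1, -0.1) ⇒ IN Λ

4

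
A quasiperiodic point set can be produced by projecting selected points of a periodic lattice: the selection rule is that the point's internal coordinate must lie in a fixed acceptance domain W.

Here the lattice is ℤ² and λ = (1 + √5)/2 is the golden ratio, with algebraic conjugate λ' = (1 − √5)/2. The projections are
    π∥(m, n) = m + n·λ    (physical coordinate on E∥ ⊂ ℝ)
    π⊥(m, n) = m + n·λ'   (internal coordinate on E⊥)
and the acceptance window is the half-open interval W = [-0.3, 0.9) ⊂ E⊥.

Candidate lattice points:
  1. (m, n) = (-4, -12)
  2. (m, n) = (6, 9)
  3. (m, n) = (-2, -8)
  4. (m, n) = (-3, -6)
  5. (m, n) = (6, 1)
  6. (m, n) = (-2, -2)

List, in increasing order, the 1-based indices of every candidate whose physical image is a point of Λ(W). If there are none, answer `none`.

2, 4

λ' = (1−√5)/2 ≈ -0.61803.
candidate 1: (m,n)=(-4,-12) → π∥ = -4-12·λ ≈ -23.41641, π⊥ = -4-12·λ' ≈ 3.41641 ∉ [-0.3, 0.9) ⇒ out
candidate 2: (m,n)=(6,9) → π∥ = 6+9·λ ≈ 20.56231, π⊥ = 6+9·λ' ≈ 0.43769 ∈ [-0.3, 0.9) ⇒ IN Λ
candidate 3: (m,n)=(-2,-8) → π∥ = -2-8·λ ≈ -14.94427, π⊥ = -2-8·λ' ≈ 2.94427 ∉ [-0.3, 0.9) ⇒ out
candidate 4: (m,n)=(-3,-6) → π∥ = -3-6·λ ≈ -12.70820, π⊥ = -3-6·λ' ≈ 0.70820 ∈ [-0.3, 0.9) ⇒ IN Λ
candidate 5: (m,n)=(6,1) → π∥ = 6+1·λ ≈ 7.61803, π⊥ = 6+1·λ' ≈ 5.38197 ∉ [-0.3, 0.9) ⇒ out
candidate 6: (m,n)=(-2,-2) → π∥ = -2-2·λ ≈ -5.23607, π⊥ = -2-2·λ' ≈ -0.76393 ∉ [-0.3, 0.9) ⇒ out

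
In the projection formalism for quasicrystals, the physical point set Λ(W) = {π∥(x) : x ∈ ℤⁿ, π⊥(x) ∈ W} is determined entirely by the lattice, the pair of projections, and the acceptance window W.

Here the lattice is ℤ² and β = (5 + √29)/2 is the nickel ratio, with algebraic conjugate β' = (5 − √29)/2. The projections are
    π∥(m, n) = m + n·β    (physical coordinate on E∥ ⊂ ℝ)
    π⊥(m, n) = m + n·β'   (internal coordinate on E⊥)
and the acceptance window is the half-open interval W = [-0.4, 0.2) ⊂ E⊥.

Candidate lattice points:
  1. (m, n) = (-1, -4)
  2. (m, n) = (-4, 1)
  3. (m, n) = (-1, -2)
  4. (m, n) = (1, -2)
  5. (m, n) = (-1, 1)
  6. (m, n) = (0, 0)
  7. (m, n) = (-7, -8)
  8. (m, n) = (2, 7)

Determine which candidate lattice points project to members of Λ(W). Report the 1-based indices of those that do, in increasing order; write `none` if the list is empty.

1, 6

Compute β' = (5−√29)/2 = -0.1926, so π⊥(m,n) = m -0.1926·n.
[1] lift (-1,-4): star map gives -0.2297; window check -0.4 ≤ -0.2297 < 0.2 is true → IN Λ
[2] lift (-4,1): star map gives -4.1926; window check -0.4 ≤ -4.1926 < 0.2 is false → out
[3] lift (-1,-2): star map gives -0.6148; window check -0.4 ≤ -0.6148 < 0.2 is false → out
[4] lift (1,-2): star map gives 1.3852; window check -0.4 ≤ 1.3852 < 0.2 is false → out
[5] lift (-1,1): star map gives -1.1926; window check -0.4 ≤ -1.1926 < 0.2 is false → out
[6] lift (0,0): star map gives 0.0000; window check -0.4 ≤ 0.0000 < 0.2 is true → IN Λ
[7] lift (-7,-8): star map gives -5.4593; window check -0.4 ≤ -5.4593 < 0.2 is false → out
[8] lift (2,7): star map gives 0.6519; window check -0.4 ≤ 0.6519 < 0.2 is false → out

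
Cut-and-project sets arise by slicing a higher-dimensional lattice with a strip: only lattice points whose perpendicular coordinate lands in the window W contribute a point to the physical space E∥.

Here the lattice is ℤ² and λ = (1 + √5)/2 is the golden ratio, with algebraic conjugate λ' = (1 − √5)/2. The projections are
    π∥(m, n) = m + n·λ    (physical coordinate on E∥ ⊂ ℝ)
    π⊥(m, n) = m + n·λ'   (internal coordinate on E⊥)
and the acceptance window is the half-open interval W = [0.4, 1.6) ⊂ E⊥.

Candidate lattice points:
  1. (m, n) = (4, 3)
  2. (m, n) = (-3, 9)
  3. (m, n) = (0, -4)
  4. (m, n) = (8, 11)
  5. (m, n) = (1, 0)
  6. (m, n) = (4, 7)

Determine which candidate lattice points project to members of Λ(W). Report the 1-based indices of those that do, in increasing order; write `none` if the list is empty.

4, 5

Numerically λ ≈ 1.618034 and λ' = −1/λ ≈ -0.618034.
#1 (4,3): internal coord 4 + (3)·λ' = +2.145898; +2.145898 ∉ [0.4, 1.6) → out
#2 (-3,9): internal coord -3 + (9)·λ' = -8.562306; -8.562306 ∉ [0.4, 1.6) → out
#3 (0,-4): internal coord 0 + (-4)·λ' = +2.472136; +2.472136 ∉ [0.4, 1.6) → out
#4 (8,11): internal coord 8 + (11)·λ' = +1.201626; +1.201626 ∈ [0.4, 1.6) → IN Λ
#5 (1,0): internal coord 1 + (0)·λ' = +1.000000; +1.000000 ∈ [0.4, 1.6) → IN Λ
#6 (4,7): internal coord 4 + (7)·λ' = -0.326238; -0.326238 ∉ [0.4, 1.6) → out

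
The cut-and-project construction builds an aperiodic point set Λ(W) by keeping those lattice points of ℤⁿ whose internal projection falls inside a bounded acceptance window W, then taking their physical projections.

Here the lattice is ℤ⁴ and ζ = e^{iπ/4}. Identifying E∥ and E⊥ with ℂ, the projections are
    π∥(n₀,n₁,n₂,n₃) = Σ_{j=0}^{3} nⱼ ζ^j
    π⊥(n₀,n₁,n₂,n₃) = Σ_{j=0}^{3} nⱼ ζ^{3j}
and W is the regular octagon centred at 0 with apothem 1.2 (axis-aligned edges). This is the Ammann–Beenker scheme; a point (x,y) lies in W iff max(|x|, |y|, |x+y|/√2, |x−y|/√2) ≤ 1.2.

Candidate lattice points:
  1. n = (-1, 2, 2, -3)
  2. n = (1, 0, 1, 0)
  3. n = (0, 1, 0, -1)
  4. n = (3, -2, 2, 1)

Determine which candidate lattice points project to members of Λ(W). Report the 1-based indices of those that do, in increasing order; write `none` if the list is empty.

Internal map: ζ^{3j} for j=0..3 gives (1,0), (−√2/2,√2/2), (0,−1), (√2/2,√2/2).
candidate 1: n = (-1, 2, 2, -3) → π⊥ ≈ (-4.5355, -2.7071); max(|x|,|y|,|x±y|/√2) = 5.1213 > 1.2 ⇒ ∉ W
candidate 2: n = (1, 0, 1, 0) → π⊥ ≈ (+1.0000, -1.0000); max(|x|,|y|,|x±y|/√2) = 1.4142 > 1.2 ⇒ ∉ W
candidate 3: n = (0, 1, 0, -1) → π⊥ ≈ (-1.4142, +0.0000); max(|x|,|y|,|x±y|/√2) = 1.4142 > 1.2 ⇒ ∉ W
candidate 4: n = (3, -2, 2, 1) → π⊥ ≈ (+5.1213, -2.7071); max(|x|,|y|,|x±y|/√2) = 5.5355 > 1.2 ⇒ ∉ W

none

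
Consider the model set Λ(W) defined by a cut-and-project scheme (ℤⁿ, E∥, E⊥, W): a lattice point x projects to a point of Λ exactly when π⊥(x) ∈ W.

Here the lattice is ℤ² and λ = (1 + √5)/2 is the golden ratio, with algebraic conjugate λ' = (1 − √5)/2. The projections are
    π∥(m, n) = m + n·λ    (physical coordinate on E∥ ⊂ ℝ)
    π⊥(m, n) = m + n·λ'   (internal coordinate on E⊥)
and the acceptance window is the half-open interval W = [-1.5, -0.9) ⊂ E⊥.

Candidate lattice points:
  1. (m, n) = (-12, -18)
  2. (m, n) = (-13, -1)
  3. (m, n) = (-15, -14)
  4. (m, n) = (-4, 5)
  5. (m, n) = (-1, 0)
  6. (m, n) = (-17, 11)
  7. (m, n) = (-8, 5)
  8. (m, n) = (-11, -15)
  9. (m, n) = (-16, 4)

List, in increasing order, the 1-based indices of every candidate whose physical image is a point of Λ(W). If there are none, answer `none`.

5

λ' = (1−√5)/2 ≈ -0.618034.
[1] lift (-12,-18): star map gives -0.875388; window check -1.5 ≤ -0.875388 < -0.9 is false → out
[2] lift (-13,-1): star map gives -12.381966; window check -1.5 ≤ -12.381966 < -0.9 is false → out
[3] lift (-15,-14): star map gives -6.347524; window check -1.5 ≤ -6.347524 < -0.9 is false → out
[4] lift (-4,5): star map gives -7.090170; window check -1.5 ≤ -7.090170 < -0.9 is false → out
[5] lift (-1,0): star map gives -1.000000; window check -1.5 ≤ -1.000000 < -0.9 is true → IN Λ
[6] lift (-17,11): star map gives -23.798374; window check -1.5 ≤ -23.798374 < -0.9 is false → out
[7] lift (-8,5): star map gives -11.090170; window check -1.5 ≤ -11.090170 < -0.9 is false → out
[8] lift (-11,-15): star map gives -1.729490; window check -1.5 ≤ -1.729490 < -0.9 is false → out
[9] lift (-16,4): star map gives -18.472136; window check -1.5 ≤ -18.472136 < -0.9 is false → out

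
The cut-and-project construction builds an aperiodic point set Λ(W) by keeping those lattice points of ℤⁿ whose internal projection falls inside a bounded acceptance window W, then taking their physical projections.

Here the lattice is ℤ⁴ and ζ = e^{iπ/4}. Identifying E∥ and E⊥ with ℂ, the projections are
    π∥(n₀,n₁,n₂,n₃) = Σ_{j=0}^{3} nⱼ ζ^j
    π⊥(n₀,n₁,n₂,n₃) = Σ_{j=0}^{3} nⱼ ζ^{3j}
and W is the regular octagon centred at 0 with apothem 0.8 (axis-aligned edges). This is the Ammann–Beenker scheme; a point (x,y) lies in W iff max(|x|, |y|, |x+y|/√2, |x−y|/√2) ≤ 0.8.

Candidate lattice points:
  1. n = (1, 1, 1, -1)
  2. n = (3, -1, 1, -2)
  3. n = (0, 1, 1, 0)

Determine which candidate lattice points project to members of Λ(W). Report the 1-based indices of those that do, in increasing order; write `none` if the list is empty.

Internal map: ζ^{3j} for j=0..3 gives (1,0), (−√2/2,√2/2), (0,−1), (√2/2,√2/2).
#1 (1, 1, 1, -1): internal (-0.41421, -1.00000); octagon support 1.00000 vs apothem 0.8 → ∉ W
#2 (3, -1, 1, -2): internal (2.29289, -3.12132); octagon support 3.82843 vs apothem 0.8 → ∉ W
#3 (0, 1, 1, 0): internal (-0.70711, -0.29289); octagon support 0.70711 vs apothem 0.8 → ∈ W

3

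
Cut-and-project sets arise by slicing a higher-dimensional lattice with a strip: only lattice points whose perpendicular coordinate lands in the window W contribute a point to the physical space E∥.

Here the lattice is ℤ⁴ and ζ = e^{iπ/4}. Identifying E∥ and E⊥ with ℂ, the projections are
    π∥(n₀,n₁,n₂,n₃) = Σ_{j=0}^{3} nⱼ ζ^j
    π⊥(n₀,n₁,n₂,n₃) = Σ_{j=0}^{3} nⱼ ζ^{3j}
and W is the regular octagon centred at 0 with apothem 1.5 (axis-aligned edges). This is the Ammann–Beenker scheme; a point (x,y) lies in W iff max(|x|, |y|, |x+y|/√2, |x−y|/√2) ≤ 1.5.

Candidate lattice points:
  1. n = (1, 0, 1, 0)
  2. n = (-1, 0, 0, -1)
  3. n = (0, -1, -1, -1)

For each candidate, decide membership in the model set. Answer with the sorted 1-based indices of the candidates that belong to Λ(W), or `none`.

With ζ = e^{iπ/4} the internal vectors are ζ^0,ζ^3,ζ^6,ζ^9.
candidate 1: n = (1, 0, 1, 0) → π⊥ ≈ (+1.000000, -1.000000); max(|x|,|y|,|x±y|/√2) = 1.414214 ≤ 1.5 ⇒ ∈ W
candidate 2: n = (-1, 0, 0, -1) → π⊥ ≈ (-1.707107, -0.707107); max(|x|,|y|,|x±y|/√2) = 1.707107 > 1.5 ⇒ ∉ W
candidate 3: n = (0, -1, -1, -1) → π⊥ ≈ (+0.000000, -0.414214); max(|x|,|y|,|x±y|/√2) = 0.414214 ≤ 1.5 ⇒ ∈ W

1, 3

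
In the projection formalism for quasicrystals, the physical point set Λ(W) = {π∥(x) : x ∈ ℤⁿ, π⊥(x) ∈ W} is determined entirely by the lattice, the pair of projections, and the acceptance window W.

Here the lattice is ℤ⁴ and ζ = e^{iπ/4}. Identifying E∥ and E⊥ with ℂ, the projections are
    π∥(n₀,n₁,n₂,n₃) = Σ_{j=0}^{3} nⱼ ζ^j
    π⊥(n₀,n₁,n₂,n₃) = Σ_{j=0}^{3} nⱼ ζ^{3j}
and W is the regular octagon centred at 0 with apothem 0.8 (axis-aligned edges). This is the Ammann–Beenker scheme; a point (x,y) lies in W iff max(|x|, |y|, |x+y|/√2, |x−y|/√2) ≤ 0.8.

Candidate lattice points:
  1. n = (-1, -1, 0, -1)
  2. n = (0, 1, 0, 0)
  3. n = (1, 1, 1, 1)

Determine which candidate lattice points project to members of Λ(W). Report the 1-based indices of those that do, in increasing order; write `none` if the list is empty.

With ζ = e^{iπ/4} the internal vectors are ζ^0,ζ^3,ζ^6,ζ^9.
candidate 1: n = (-1, -1, 0, -1) → π⊥ ≈ (-1.0000, -1.4142); max(|x|,|y|,|x±y|/√2) = 1.7071 > 0.8 ⇒ ∉ W
candidate 2: n = (0, 1, 0, 0) → π⊥ ≈ (-0.7071, +0.7071); max(|x|,|y|,|x±y|/√2) = 1.0000 > 0.8 ⇒ ∉ W
candidate 3: n = (1, 1, 1, 1) → π⊥ ≈ (+1.0000, +0.4142); max(|x|,|y|,|x±y|/√2) = 1.0000 > 0.8 ⇒ ∉ W

none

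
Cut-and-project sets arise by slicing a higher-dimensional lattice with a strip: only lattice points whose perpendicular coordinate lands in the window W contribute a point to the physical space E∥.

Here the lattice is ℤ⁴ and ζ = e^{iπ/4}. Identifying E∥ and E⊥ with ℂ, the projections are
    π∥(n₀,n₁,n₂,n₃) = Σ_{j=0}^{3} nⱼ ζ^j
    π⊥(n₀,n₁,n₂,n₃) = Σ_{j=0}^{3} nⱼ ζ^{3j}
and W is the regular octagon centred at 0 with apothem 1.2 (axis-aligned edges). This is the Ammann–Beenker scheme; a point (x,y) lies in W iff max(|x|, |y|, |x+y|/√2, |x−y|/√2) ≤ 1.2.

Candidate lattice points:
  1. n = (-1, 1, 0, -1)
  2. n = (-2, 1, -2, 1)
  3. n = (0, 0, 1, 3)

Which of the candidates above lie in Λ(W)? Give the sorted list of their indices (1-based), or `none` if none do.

Internal map: ζ^{3j} for j=0..3 gives (1,0), (−√2/2,√2/2), (0,−1), (√2/2,√2/2).
#1 (-1, 1, 0, -1): internal (-2.4142, 0.0000); octagon support 2.4142 vs apothem 1.2 → ∉ W
#2 (-2, 1, -2, 1): internal (-2.0000, 3.4142); octagon support 3.8284 vs apothem 1.2 → ∉ W
#3 (0, 0, 1, 3): internal (2.1213, 1.1213); octagon support 2.2929 vs apothem 1.2 → ∉ W

none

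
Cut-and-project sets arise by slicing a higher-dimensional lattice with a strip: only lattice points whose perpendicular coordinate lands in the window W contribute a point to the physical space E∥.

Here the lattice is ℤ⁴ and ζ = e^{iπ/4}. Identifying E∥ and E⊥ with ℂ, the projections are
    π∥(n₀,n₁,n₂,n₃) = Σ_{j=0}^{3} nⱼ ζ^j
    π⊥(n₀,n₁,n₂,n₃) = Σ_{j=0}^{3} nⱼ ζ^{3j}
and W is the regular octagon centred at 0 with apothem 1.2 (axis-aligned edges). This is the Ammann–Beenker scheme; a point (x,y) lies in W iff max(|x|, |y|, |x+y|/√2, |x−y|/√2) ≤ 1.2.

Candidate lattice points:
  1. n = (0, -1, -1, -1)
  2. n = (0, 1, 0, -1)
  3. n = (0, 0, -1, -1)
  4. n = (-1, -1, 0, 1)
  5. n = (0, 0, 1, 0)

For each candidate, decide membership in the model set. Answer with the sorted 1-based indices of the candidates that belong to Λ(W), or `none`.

With ζ = e^{iπ/4} the internal vectors are ζ^0,ζ^3,ζ^6,ζ^9.
#1 (0, -1, -1, -1): internal (0.0000, -0.4142); octagon support 0.4142 vs apothem 1.2 → ∈ W
#2 (0, 1, 0, -1): internal (-1.4142, 0.0000); octagon support 1.4142 vs apothem 1.2 → ∉ W
#3 (0, 0, -1, -1): internal (-0.7071, 0.2929); octagon support 0.7071 vs apothem 1.2 → ∈ W
#4 (-1, -1, 0, 1): internal (0.4142, 0.0000); octagon support 0.4142 vs apothem 1.2 → ∈ W
#5 (0, 0, 1, 0): internal (0.0000, -1.0000); octagon support 1.0000 vs apothem 1.2 → ∈ W

1, 3, 4, 5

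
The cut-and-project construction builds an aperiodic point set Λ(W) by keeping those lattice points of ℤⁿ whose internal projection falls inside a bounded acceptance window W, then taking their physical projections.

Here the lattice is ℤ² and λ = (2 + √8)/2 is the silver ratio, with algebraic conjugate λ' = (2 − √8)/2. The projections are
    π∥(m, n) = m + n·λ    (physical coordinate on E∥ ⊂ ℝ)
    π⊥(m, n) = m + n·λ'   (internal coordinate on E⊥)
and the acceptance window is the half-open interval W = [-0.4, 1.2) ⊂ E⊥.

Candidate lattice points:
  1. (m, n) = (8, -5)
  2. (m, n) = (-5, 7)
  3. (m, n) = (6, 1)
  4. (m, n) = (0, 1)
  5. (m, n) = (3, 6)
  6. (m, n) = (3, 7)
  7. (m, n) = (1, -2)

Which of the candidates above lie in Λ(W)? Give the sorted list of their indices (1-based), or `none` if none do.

λ' = (2−√8)/2 ≈ -0.4142.
#1 (8,-5): internal coord 8 + (-5)·λ' = +10.0711; +10.0711 ∉ [-0.4, 1.2) → out
#2 (-5,7): internal coord -5 + (7)·λ' = -7.8995; -7.8995 ∉ [-0.4, 1.2) → out
#3 (6,1): internal coord 6 + (1)·λ' = +5.5858; +5.5858 ∉ [-0.4, 1.2) → out
#4 (0,1): internal coord 0 + (1)·λ' = -0.4142; -0.4142 ∉ [-0.4, 1.2) → out
#5 (3,6): internal coord 3 + (6)·λ' = +0.5147; +0.5147 ∈ [-0.4, 1.2) → IN Λ
#6 (3,7): internal coord 3 + (7)·λ' = +0.1005; +0.1005 ∈ [-0.4, 1.2) → IN Λ
#7 (1,-2): internal coord 1 + (-2)·λ' = +1.8284; +1.8284 ∉ [-0.4, 1.2) → out

5, 6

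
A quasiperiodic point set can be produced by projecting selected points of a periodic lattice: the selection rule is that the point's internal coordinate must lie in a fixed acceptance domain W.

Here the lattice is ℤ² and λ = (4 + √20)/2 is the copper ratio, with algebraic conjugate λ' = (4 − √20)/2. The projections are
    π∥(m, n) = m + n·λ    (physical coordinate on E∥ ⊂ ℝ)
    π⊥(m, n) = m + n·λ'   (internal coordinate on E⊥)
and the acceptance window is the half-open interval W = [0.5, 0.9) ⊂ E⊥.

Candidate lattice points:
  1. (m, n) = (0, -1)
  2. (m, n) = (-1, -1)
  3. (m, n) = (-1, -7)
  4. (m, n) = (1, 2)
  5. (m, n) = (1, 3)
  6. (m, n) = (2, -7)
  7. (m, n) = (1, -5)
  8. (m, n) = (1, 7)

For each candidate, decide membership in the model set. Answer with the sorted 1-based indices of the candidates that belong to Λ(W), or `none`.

Numerically λ ≈ 4.23607 and λ' = −1/λ ≈ -0.23607.
[1] lift (0,-1): star map gives 0.23607; window check 0.5 ≤ 0.23607 < 0.9 is false → out
[2] lift (-1,-1): star map gives -0.76393; window check 0.5 ≤ -0.76393 < 0.9 is false → out
[3] lift (-1,-7): star map gives 0.65248; window check 0.5 ≤ 0.65248 < 0.9 is true → IN Λ
[4] lift (1,2): star map gives 0.52786; window check 0.5 ≤ 0.52786 < 0.9 is true → IN Λ
[5] lift (1,3): star map gives 0.29180; window check 0.5 ≤ 0.29180 < 0.9 is false → out
[6] lift (2,-7): star map gives 3.65248; window check 0.5 ≤ 3.65248 < 0.9 is false → out
[7] lift (1,-5): star map gives 2.18034; window check 0.5 ≤ 2.18034 < 0.9 is false → out
[8] lift (1,7): star map gives -0.65248; window check 0.5 ≤ -0.65248 < 0.9 is false → out

3, 4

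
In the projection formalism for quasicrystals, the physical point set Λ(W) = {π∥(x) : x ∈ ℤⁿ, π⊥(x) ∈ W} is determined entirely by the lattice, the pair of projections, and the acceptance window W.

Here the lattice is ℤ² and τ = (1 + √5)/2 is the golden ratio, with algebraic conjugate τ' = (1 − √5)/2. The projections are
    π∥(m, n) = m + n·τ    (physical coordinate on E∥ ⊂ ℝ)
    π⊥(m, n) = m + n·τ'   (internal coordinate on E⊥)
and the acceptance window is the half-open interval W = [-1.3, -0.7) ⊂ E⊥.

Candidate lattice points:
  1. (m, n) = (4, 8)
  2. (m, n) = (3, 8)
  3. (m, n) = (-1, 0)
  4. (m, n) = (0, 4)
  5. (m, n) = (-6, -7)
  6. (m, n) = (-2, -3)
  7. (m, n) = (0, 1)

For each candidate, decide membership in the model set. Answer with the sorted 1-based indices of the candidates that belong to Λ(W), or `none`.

1, 3

Compute τ' = (1−√5)/2 = -0.618034, so π⊥(m,n) = m -0.618034·n.
candidate 1: (m,n)=(4,8) → π∥ = 4+8·τ ≈ 16.944272, π⊥ = 4+8·τ' ≈ -0.944272 ∈ [-1.3, -0.7) ⇒ IN Λ
candidate 2: (m,n)=(3,8) → π∥ = 3+8·τ ≈ 15.944272, π⊥ = 3+8·τ' ≈ -1.944272 ∉ [-1.3, -0.7) ⇒ out
candidate 3: (m,n)=(-1,0) → π∥ = -1+0·τ ≈ -1.000000, π⊥ = -1+0·τ' ≈ -1.000000 ∈ [-1.3, -0.7) ⇒ IN Λ
candidate 4: (m,n)=(0,4) → π∥ = 0+4·τ ≈ 6.472136, π⊥ = 0+4·τ' ≈ -2.472136 ∉ [-1.3, -0.7) ⇒ out
candidate 5: (m,n)=(-6,-7) → π∥ = -6-7·τ ≈ -17.326238, π⊥ = -6-7·τ' ≈ -1.673762 ∉ [-1.3, -0.7) ⇒ out
candidate 6: (m,n)=(-2,-3) → π∥ = -2-3·τ ≈ -6.854102, π⊥ = -2-3·τ' ≈ -0.145898 ∉ [-1.3, -0.7) ⇒ out
candidate 7: (m,n)=(0,1) → π∥ = 0+1·τ ≈ 1.618034, π⊥ = 0+1·τ' ≈ -0.618034 ∉ [-1.3, -0.7) ⇒ out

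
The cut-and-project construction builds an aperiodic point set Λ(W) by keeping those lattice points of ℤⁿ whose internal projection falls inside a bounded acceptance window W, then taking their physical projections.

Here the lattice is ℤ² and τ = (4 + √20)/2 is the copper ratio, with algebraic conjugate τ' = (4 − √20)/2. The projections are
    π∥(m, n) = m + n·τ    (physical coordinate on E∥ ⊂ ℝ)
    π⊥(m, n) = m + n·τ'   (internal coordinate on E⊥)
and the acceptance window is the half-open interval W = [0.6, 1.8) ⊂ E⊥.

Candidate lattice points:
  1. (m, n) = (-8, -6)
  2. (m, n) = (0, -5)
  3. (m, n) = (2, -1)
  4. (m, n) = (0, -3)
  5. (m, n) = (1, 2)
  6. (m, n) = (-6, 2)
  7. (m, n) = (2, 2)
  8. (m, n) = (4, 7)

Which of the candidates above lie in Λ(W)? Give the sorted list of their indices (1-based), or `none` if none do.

Compute τ' = (4−√20)/2 = -0.236068, so π⊥(m,n) = m -0.236068·n.
candidate 1: (m,n)=(-8,-6) → π∥ = -8-6·τ ≈ -33.416408, π⊥ = -8-6·τ' ≈ -6.583592 ∉ [0.6, 1.8) ⇒ out
candidate 2: (m,n)=(0,-5) → π∥ = 0-5·τ ≈ -21.180340, π⊥ = 0-5·τ' ≈ 1.180340 ∈ [0.6, 1.8) ⇒ IN Λ
candidate 3: (m,n)=(2,-1) → π∥ = 2-1·τ ≈ -2.236068, π⊥ = 2-1·τ' ≈ 2.236068 ∉ [0.6, 1.8) ⇒ out
candidate 4: (m,n)=(0,-3) → π∥ = 0-3·τ ≈ -12.708204, π⊥ = 0-3·τ' ≈ 0.708204 ∈ [0.6, 1.8) ⇒ IN Λ
candidate 5: (m,n)=(1,2) → π∥ = 1+2·τ ≈ 9.472136, π⊥ = 1+2·τ' ≈ 0.527864 ∉ [0.6, 1.8) ⇒ out
candidate 6: (m,n)=(-6,2) → π∥ = -6+2·τ ≈ 2.472136, π⊥ = -6+2·τ' ≈ -6.472136 ∉ [0.6, 1.8) ⇒ out
candidate 7: (m,n)=(2,2) → π∥ = 2+2·τ ≈ 10.472136, π⊥ = 2+2·τ' ≈ 1.527864 ∈ [0.6, 1.8) ⇒ IN Λ
candidate 8: (m,n)=(4,7) → π∥ = 4+7·τ ≈ 33.652476, π⊥ = 4+7·τ' ≈ 2.347524 ∉ [0.6, 1.8) ⇒ out

2, 4, 7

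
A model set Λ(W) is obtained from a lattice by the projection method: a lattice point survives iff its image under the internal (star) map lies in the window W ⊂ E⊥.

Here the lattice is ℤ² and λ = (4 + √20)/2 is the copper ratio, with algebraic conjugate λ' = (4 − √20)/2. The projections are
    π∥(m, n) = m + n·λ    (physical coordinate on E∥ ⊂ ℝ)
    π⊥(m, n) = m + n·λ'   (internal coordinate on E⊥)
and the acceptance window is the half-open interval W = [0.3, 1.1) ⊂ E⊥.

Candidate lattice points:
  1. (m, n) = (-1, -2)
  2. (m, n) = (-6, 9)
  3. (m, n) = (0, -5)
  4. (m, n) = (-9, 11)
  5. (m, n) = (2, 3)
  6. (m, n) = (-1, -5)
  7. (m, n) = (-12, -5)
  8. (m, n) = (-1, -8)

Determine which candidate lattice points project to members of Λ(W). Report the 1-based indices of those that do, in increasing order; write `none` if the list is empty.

8

λ' = (4−√20)/2 ≈ -0.236068.
candidate 1: (m,n)=(-1,-2) → π∥ = -1-2·λ ≈ -9.472136, π⊥ = -1-2·λ' ≈ -0.527864 ∉ [0.3, 1.1) ⇒ out
candidate 2: (m,n)=(-6,9) → π∥ = -6+9·λ ≈ 32.124612, π⊥ = -6+9·λ' ≈ -8.124612 ∉ [0.3, 1.1) ⇒ out
candidate 3: (m,n)=(0,-5) → π∥ = 0-5·λ ≈ -21.180340, π⊥ = 0-5·λ' ≈ 1.180340 ∉ [0.3, 1.1) ⇒ out
candidate 4: (m,n)=(-9,11) → π∥ = -9+11·λ ≈ 37.596748, π⊥ = -9+11·λ' ≈ -11.596748 ∉ [0.3, 1.1) ⇒ out
candidate 5: (m,n)=(2,3) → π∥ = 2+3·λ ≈ 14.708204, π⊥ = 2+3·λ' ≈ 1.291796 ∉ [0.3, 1.1) ⇒ out
candidate 6: (m,n)=(-1,-5) → π∥ = -1-5·λ ≈ -22.180340, π⊥ = -1-5·λ' ≈ 0.180340 ∉ [0.3, 1.1) ⇒ out
candidate 7: (m,n)=(-12,-5) → π∥ = -12-5·λ ≈ -33.180340, π⊥ = -12-5·λ' ≈ -10.819660 ∉ [0.3, 1.1) ⇒ out
candidate 8: (m,n)=(-1,-8) → π∥ = -1-8·λ ≈ -34.888544, π⊥ = -1-8·λ' ≈ 0.888544 ∈ [0.3, 1.1) ⇒ IN Λ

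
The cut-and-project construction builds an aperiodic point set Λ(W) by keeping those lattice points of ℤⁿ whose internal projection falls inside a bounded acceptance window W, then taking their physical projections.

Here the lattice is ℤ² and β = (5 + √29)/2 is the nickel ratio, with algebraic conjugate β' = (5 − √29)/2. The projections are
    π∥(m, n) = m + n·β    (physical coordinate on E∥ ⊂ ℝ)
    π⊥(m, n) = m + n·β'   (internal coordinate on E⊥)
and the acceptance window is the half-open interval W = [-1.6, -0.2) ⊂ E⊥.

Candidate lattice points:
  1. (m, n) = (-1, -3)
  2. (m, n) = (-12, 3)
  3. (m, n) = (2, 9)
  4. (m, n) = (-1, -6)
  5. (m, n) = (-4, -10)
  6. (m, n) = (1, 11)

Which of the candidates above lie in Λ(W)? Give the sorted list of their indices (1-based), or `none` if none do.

1, 6

Numerically β ≈ 5.192582 and β' = −1/β ≈ -0.192582.
candidate 1: (m,n)=(-1,-3) → π∥ = -1-3·β ≈ -16.577747, π⊥ = -1-3·β' ≈ -0.422253 ∈ [-1.6, -0.2) ⇒ IN Λ
candidate 2: (m,n)=(-12,3) → π∥ = -12+3·β ≈ 3.577747, π⊥ = -12+3·β' ≈ -12.577747 ∉ [-1.6, -0.2) ⇒ out
candidate 3: (m,n)=(2,9) → π∥ = 2+9·β ≈ 48.733242, π⊥ = 2+9·β' ≈ 0.266758 ∉ [-1.6, -0.2) ⇒ out
candidate 4: (m,n)=(-1,-6) → π∥ = -1-6·β ≈ -32.155494, π⊥ = -1-6·β' ≈ 0.155494 ∉ [-1.6, -0.2) ⇒ out
candidate 5: (m,n)=(-4,-10) → π∥ = -4-10·β ≈ -55.925824, π⊥ = -4-10·β' ≈ -2.074176 ∉ [-1.6, -0.2) ⇒ out
candidate 6: (m,n)=(1,11) → π∥ = 1+11·β ≈ 58.118406, π⊥ = 1+11·β' ≈ -1.118406 ∈ [-1.6, -0.2) ⇒ IN Λ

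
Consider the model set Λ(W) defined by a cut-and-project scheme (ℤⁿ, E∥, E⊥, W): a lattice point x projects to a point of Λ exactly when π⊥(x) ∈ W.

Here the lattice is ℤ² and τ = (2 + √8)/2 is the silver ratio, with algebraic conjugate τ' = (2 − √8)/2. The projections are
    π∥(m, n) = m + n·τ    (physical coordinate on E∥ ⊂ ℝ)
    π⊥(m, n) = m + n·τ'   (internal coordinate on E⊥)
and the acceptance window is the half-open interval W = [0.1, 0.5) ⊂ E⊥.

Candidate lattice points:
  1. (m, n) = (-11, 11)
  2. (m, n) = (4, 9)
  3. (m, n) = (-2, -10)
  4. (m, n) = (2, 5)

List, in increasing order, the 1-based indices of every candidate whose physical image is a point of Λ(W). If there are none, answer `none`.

2

Numerically τ ≈ 2.414214 and τ' = −1/τ ≈ -0.414214.
#1 (-11,11): internal coord -11 + (11)·τ' = -15.556349; -15.556349 ∉ [0.1, 0.5) → out
#2 (4,9): internal coord 4 + (9)·τ' = +0.272078; +0.272078 ∈ [0.1, 0.5) → IN Λ
#3 (-2,-10): internal coord -2 + (-10)·τ' = +2.142136; +2.142136 ∉ [0.1, 0.5) → out
#4 (2,5): internal coord 2 + (5)·τ' = -0.071068; -0.071068 ∉ [0.1, 0.5) → out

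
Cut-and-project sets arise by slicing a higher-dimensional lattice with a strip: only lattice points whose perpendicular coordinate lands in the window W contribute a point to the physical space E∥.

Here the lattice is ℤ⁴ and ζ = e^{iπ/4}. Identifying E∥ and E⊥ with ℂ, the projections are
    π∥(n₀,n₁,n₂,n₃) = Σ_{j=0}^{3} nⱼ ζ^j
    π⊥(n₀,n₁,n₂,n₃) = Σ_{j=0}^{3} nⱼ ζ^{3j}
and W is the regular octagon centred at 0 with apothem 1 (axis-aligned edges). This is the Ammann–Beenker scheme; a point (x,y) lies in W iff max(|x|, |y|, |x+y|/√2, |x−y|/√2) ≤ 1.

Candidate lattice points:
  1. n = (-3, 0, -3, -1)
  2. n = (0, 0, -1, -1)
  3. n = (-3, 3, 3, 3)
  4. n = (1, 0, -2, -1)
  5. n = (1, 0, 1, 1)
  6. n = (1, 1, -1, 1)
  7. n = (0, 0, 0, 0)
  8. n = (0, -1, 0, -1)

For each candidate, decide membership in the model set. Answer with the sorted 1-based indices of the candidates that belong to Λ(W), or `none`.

2, 7

π⊥(n) = n₀ + n₁ζ³ + n₂ζ⁶ + n₃ζ⁹ where ζ = e^{iπ/4}.
#1 (-3, 0, -3, -1): internal (-3.70711, 2.29289); octagon support 4.24264 vs apothem 1 → ∉ W
#2 (0, 0, -1, -1): internal (-0.70711, 0.29289); octagon support 0.70711 vs apothem 1 → ∈ W
#3 (-3, 3, 3, 3): internal (-3.00000, 1.24264); octagon support 3.00000 vs apothem 1 → ∉ W
#4 (1, 0, -2, -1): internal (0.29289, 1.29289); octagon support 1.29289 vs apothem 1 → ∉ W
#5 (1, 0, 1, 1): internal (1.70711, -0.29289); octagon support 1.70711 vs apothem 1 → ∉ W
#6 (1, 1, -1, 1): internal (1.00000, 2.41421); octagon support 2.41421 vs apothem 1 → ∉ W
#7 (0, 0, 0, 0): internal (0.00000, 0.00000); octagon support 0.00000 vs apothem 1 → ∈ W
#8 (0, -1, 0, -1): internal (0.00000, -1.41421); octagon support 1.41421 vs apothem 1 → ∉ W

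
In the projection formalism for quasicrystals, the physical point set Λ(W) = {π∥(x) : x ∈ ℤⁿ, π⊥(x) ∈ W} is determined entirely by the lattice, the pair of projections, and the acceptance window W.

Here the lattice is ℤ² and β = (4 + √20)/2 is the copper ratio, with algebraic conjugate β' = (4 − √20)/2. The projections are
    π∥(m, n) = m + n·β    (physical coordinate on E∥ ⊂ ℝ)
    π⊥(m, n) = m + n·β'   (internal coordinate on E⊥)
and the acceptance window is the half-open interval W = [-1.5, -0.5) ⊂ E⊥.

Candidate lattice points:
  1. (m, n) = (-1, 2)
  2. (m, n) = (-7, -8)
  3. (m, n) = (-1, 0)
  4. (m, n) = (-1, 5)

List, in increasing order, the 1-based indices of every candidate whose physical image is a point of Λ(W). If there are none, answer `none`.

β' = (4−√20)/2 ≈ -0.23607.
candidate 1: (m,n)=(-1,2) → π∥ = -1+2·β ≈ 7.47214, π⊥ = -1+2·β' ≈ -1.47214 ∈ [-1.5, -0.5) ⇒ IN Λ
candidate 2: (m,n)=(-7,-8) → π∥ = -7-8·β ≈ -40.88854, π⊥ = -7-8·β' ≈ -5.11146 ∉ [-1.5, -0.5) ⇒ out
candidate 3: (m,n)=(-1,0) → π∥ = -1+0·β ≈ -1.00000, π⊥ = -1+0·β' ≈ -1.00000 ∈ [-1.5, -0.5) ⇒ IN Λ
candidate 4: (m,n)=(-1,5) → π∥ = -1+5·β ≈ 20.18034, π⊥ = -1+5·β' ≈ -2.18034 ∉ [-1.5, -0.5) ⇒ out

1, 3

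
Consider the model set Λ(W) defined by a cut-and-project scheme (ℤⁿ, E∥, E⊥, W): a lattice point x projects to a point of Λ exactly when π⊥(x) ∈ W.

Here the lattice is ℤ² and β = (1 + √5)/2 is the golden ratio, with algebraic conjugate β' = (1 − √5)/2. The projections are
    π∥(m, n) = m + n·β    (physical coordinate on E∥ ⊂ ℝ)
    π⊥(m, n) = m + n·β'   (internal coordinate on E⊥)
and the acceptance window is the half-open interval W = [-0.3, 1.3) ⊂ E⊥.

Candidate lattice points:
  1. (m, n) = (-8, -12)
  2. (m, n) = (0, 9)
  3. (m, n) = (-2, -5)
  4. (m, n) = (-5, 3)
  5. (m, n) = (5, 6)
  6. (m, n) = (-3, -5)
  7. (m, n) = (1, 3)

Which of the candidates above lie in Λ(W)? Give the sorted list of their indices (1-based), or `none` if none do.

Compute β' = (1−√5)/2 = -0.61803, so π⊥(m,n) = m -0.61803·n.
[1] lift (-8,-12): star map gives -0.58359; window check -0.3 ≤ -0.58359 < 1.3 is false → out
[2] lift (0,9): star map gives -5.56231; window check -0.3 ≤ -5.56231 < 1.3 is false → out
[3] lift (-2,-5): star map gives 1.09017; window check -0.3 ≤ 1.09017 < 1.3 is true → IN Λ
[4] lift (-5,3): star map gives -6.85410; window check -0.3 ≤ -6.85410 < 1.3 is false → out
[5] lift (5,6): star map gives 1.29180; window check -0.3 ≤ 1.29180 < 1.3 is true → IN Λ
[6] lift (-3,-5): star map gives 0.09017; window check -0.3 ≤ 0.09017 < 1.3 is true → IN Λ
[7] lift (1,3): star map gives -0.85410; window check -0.3 ≤ -0.85410 < 1.3 is false → out

3, 5, 6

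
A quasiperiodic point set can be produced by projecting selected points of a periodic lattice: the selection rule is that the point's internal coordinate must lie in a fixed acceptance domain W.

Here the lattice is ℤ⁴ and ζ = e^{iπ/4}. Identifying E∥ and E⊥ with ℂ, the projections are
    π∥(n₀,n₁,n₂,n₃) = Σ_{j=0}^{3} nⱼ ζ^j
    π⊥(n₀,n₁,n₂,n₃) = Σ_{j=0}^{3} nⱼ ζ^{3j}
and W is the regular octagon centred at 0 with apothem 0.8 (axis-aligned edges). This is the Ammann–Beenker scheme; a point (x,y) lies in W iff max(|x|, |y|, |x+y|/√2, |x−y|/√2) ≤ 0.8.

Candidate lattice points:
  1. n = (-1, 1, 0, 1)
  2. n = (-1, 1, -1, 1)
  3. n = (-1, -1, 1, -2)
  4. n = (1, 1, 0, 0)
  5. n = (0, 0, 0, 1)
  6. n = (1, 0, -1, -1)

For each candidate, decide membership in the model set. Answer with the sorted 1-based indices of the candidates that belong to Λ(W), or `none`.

Internal map: ζ^{3j} for j=0..3 gives (1,0), (−√2/2,√2/2), (0,−1), (√2/2,√2/2).
candidate 1: n = (-1, 1, 0, 1) → π⊥ ≈ (-1.0000, +1.4142); max(|x|,|y|,|x±y|/√2) = 1.7071 > 0.8 ⇒ ∉ W
candidate 2: n = (-1, 1, -1, 1) → π⊥ ≈ (-1.0000, +2.4142); max(|x|,|y|,|x±y|/√2) = 2.4142 > 0.8 ⇒ ∉ W
candidate 3: n = (-1, -1, 1, -2) → π⊥ ≈ (-1.7071, -3.1213); max(|x|,|y|,|x±y|/√2) = 3.4142 > 0.8 ⇒ ∉ W
candidate 4: n = (1, 1, 0, 0) → π⊥ ≈ (+0.2929, +0.7071); max(|x|,|y|,|x±y|/√2) = 0.7071 ≤ 0.8 ⇒ ∈ W
candidate 5: n = (0, 0, 0, 1) → π⊥ ≈ (+0.7071, +0.7071); max(|x|,|y|,|x±y|/√2) = 1.0000 > 0.8 ⇒ ∉ W
candidate 6: n = (1, 0, -1, -1) → π⊥ ≈ (+0.2929, +0.2929); max(|x|,|y|,|x±y|/√2) = 0.4142 ≤ 0.8 ⇒ ∈ W

4, 6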